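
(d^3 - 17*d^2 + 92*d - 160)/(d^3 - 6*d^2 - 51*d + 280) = (d - 4)/(d + 7)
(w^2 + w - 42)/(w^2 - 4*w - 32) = (-w^2 - w + 42)/(-w^2 + 4*w + 32)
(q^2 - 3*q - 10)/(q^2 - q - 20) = (q + 2)/(q + 4)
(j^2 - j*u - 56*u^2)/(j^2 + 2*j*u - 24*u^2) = (j^2 - j*u - 56*u^2)/(j^2 + 2*j*u - 24*u^2)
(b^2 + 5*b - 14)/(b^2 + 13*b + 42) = (b - 2)/(b + 6)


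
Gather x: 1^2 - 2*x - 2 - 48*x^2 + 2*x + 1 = -48*x^2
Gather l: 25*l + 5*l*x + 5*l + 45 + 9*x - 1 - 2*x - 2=l*(5*x + 30) + 7*x + 42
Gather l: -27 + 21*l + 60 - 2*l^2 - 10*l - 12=-2*l^2 + 11*l + 21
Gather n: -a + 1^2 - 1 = -a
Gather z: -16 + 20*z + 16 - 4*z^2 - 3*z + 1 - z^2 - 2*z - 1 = -5*z^2 + 15*z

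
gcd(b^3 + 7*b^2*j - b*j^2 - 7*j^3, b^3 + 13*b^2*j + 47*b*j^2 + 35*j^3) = b^2 + 8*b*j + 7*j^2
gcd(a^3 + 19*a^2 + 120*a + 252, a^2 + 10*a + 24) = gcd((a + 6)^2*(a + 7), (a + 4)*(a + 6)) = a + 6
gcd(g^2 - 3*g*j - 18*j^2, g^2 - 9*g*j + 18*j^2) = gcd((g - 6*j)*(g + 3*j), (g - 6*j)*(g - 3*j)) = g - 6*j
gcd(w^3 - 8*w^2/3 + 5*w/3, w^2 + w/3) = w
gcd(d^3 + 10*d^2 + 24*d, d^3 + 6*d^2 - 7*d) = d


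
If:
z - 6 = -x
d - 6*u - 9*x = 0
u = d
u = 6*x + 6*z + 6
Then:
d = 42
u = 42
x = -70/3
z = 88/3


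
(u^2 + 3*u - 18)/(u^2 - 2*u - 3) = (u + 6)/(u + 1)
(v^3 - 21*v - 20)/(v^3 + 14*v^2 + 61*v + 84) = (v^2 - 4*v - 5)/(v^2 + 10*v + 21)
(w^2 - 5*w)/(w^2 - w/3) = 3*(w - 5)/(3*w - 1)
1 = 1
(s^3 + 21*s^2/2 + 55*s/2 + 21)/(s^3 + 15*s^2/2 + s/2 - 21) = (2*s + 3)/(2*s - 3)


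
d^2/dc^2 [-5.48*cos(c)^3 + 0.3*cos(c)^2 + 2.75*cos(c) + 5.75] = 1.36*cos(c) - 0.6*cos(2*c) + 12.33*cos(3*c)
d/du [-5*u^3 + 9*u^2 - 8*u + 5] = -15*u^2 + 18*u - 8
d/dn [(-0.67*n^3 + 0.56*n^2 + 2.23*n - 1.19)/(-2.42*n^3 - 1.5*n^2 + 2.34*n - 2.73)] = (2.3602*n^4 + 7.6576*n^3 + 1.5033*n^2 - 6.6276*n - 3.3033)/(5.8564*n^6 + 7.26*n^5 - 9.0756*n^4 + 6.1932*n^3 + 13.6656*n^2 - 12.7764*n + 7.4529)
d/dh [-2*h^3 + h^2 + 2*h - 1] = -6*h^2 + 2*h + 2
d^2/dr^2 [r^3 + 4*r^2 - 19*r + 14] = 6*r + 8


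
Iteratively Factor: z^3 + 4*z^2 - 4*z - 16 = (z + 4)*(z^2 - 4) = (z - 2)*(z + 4)*(z + 2)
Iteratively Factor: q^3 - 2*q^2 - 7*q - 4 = (q + 1)*(q^2 - 3*q - 4) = (q - 4)*(q + 1)*(q + 1)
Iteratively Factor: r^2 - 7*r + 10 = (r - 2)*(r - 5)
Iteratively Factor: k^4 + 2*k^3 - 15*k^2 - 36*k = (k)*(k^3 + 2*k^2 - 15*k - 36) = k*(k + 3)*(k^2 - k - 12) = k*(k + 3)^2*(k - 4)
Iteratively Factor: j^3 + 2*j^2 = (j + 2)*(j^2) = j*(j + 2)*(j)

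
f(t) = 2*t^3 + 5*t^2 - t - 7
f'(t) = 6*t^2 + 10*t - 1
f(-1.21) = -2.01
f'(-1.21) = -4.32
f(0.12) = -7.04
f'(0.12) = 0.29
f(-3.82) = -41.70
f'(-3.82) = 48.35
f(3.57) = 144.15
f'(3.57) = 111.17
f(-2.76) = -8.20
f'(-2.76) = 17.11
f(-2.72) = -7.54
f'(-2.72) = 16.19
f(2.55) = 56.13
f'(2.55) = 63.52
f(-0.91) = -3.46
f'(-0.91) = -5.13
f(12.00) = 4157.00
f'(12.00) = 983.00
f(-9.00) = -1051.00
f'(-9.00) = 395.00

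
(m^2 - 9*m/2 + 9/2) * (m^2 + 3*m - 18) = m^4 - 3*m^3/2 - 27*m^2 + 189*m/2 - 81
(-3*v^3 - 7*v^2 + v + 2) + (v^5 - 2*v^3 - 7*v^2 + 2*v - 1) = v^5 - 5*v^3 - 14*v^2 + 3*v + 1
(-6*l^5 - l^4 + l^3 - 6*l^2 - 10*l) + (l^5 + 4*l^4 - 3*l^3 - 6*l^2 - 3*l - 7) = -5*l^5 + 3*l^4 - 2*l^3 - 12*l^2 - 13*l - 7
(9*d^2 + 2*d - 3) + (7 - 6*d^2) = 3*d^2 + 2*d + 4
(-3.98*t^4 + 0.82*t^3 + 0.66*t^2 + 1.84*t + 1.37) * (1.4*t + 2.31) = -5.572*t^5 - 8.0458*t^4 + 2.8182*t^3 + 4.1006*t^2 + 6.1684*t + 3.1647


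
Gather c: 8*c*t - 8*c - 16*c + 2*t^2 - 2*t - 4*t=c*(8*t - 24) + 2*t^2 - 6*t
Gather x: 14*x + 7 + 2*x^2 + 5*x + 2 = 2*x^2 + 19*x + 9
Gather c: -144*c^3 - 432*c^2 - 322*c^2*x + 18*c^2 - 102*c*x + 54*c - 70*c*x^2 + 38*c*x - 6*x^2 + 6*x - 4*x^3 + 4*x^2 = -144*c^3 + c^2*(-322*x - 414) + c*(-70*x^2 - 64*x + 54) - 4*x^3 - 2*x^2 + 6*x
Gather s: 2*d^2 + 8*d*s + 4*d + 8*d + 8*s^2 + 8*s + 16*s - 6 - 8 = 2*d^2 + 12*d + 8*s^2 + s*(8*d + 24) - 14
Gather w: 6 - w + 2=8 - w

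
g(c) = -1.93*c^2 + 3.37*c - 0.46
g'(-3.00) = 14.95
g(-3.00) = -27.94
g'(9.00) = -31.37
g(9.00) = -126.46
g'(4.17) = -12.73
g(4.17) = -19.97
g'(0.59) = 1.09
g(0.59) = 0.86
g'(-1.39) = 8.74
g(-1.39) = -8.87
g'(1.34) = -1.80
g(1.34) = 0.59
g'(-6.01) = 26.57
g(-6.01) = -90.43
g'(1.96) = -4.20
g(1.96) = -1.27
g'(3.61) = -10.56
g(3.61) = -13.45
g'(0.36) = 1.98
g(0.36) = 0.50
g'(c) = 3.37 - 3.86*c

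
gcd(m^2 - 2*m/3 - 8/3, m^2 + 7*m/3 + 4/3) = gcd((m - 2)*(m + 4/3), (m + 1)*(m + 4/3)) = m + 4/3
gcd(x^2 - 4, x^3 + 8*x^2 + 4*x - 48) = x - 2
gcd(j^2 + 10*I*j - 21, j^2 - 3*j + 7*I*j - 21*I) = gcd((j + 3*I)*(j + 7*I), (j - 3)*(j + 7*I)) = j + 7*I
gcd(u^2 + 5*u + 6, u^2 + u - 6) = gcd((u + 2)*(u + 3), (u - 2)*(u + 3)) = u + 3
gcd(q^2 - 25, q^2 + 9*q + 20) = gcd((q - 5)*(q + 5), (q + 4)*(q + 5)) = q + 5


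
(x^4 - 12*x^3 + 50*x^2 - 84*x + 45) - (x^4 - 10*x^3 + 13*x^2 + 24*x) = -2*x^3 + 37*x^2 - 108*x + 45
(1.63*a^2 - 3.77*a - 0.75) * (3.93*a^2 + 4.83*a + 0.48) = 6.4059*a^4 - 6.9432*a^3 - 20.3742*a^2 - 5.4321*a - 0.36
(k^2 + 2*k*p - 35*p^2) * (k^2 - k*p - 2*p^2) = k^4 + k^3*p - 39*k^2*p^2 + 31*k*p^3 + 70*p^4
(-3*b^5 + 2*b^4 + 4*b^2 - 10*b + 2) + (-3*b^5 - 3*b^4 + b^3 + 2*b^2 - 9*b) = -6*b^5 - b^4 + b^3 + 6*b^2 - 19*b + 2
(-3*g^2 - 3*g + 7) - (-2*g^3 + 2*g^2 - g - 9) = 2*g^3 - 5*g^2 - 2*g + 16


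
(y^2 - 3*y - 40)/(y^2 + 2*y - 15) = (y - 8)/(y - 3)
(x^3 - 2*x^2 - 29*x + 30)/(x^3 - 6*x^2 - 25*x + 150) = (x - 1)/(x - 5)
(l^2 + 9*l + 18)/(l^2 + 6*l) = (l + 3)/l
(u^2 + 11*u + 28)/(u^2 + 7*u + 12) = (u + 7)/(u + 3)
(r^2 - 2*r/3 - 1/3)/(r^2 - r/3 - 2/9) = 3*(r - 1)/(3*r - 2)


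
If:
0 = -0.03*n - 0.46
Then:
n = -15.33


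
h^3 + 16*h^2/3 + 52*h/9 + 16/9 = (h + 2/3)^2*(h + 4)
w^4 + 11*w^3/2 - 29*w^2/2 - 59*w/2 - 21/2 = (w - 3)*(w + 1/2)*(w + 1)*(w + 7)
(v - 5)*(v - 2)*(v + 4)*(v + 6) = v^4 + 3*v^3 - 36*v^2 - 68*v + 240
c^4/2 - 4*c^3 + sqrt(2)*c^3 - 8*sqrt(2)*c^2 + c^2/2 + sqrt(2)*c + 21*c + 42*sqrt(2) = (c/2 + 1)*(c - 7)*(c - 3)*(c + 2*sqrt(2))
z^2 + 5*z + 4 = (z + 1)*(z + 4)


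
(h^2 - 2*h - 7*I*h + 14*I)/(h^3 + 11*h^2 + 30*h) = (h^2 - 2*h - 7*I*h + 14*I)/(h*(h^2 + 11*h + 30))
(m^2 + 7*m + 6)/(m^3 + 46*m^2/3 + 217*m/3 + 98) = 3*(m + 1)/(3*m^2 + 28*m + 49)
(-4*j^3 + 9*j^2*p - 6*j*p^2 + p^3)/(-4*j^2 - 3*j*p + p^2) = (j^2 - 2*j*p + p^2)/(j + p)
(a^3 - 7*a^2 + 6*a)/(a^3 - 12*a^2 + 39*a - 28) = a*(a - 6)/(a^2 - 11*a + 28)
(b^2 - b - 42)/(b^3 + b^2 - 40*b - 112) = (b + 6)/(b^2 + 8*b + 16)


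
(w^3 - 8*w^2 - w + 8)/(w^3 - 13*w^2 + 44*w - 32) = (w + 1)/(w - 4)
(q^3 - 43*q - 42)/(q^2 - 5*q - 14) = (q^2 + 7*q + 6)/(q + 2)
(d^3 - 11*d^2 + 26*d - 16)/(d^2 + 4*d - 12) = (d^2 - 9*d + 8)/(d + 6)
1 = 1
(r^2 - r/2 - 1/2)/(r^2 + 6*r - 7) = (r + 1/2)/(r + 7)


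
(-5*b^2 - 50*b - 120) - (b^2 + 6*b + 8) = -6*b^2 - 56*b - 128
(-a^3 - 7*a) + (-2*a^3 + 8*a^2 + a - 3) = -3*a^3 + 8*a^2 - 6*a - 3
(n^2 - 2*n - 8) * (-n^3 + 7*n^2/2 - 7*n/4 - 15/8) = -n^5 + 11*n^4/2 - 3*n^3/4 - 211*n^2/8 + 71*n/4 + 15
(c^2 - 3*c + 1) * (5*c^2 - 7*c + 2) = 5*c^4 - 22*c^3 + 28*c^2 - 13*c + 2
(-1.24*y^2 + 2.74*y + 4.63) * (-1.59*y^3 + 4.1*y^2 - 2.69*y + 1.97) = 1.9716*y^5 - 9.4406*y^4 + 7.2079*y^3 + 9.1696*y^2 - 7.0569*y + 9.1211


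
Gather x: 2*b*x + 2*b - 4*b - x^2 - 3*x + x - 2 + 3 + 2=-2*b - x^2 + x*(2*b - 2) + 3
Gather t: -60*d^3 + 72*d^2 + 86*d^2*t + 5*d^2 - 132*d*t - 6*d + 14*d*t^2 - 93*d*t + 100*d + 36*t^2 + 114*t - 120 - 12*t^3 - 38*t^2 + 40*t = -60*d^3 + 77*d^2 + 94*d - 12*t^3 + t^2*(14*d - 2) + t*(86*d^2 - 225*d + 154) - 120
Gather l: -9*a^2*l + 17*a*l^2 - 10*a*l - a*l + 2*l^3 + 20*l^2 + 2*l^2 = 2*l^3 + l^2*(17*a + 22) + l*(-9*a^2 - 11*a)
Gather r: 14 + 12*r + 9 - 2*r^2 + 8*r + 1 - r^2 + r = -3*r^2 + 21*r + 24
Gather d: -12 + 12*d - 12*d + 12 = 0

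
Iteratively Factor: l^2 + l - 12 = (l - 3)*(l + 4)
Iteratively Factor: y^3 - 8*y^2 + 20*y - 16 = (y - 2)*(y^2 - 6*y + 8) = (y - 2)^2*(y - 4)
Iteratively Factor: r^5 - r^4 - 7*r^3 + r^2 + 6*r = (r - 3)*(r^4 + 2*r^3 - r^2 - 2*r) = r*(r - 3)*(r^3 + 2*r^2 - r - 2) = r*(r - 3)*(r - 1)*(r^2 + 3*r + 2) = r*(r - 3)*(r - 1)*(r + 1)*(r + 2)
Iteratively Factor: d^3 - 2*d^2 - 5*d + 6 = (d - 3)*(d^2 + d - 2) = (d - 3)*(d - 1)*(d + 2)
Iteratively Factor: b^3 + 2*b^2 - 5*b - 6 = (b - 2)*(b^2 + 4*b + 3) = (b - 2)*(b + 1)*(b + 3)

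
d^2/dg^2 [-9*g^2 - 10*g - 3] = -18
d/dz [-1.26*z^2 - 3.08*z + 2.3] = -2.52*z - 3.08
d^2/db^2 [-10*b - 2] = 0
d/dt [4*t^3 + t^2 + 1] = 2*t*(6*t + 1)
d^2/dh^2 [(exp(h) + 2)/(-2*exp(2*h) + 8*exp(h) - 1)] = (-4*exp(4*h) - 48*exp(3*h) + 108*exp(2*h) - 120*exp(h) - 17)*exp(h)/(8*exp(6*h) - 96*exp(5*h) + 396*exp(4*h) - 608*exp(3*h) + 198*exp(2*h) - 24*exp(h) + 1)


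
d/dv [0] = 0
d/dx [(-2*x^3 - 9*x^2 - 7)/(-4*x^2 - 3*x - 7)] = (8*x^4 + 12*x^3 + 69*x^2 + 70*x - 21)/(16*x^4 + 24*x^3 + 65*x^2 + 42*x + 49)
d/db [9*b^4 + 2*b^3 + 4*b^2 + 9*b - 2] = 36*b^3 + 6*b^2 + 8*b + 9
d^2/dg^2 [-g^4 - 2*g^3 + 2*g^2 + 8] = -12*g^2 - 12*g + 4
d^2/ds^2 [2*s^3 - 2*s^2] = 12*s - 4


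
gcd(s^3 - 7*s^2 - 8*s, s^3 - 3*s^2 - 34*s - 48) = s - 8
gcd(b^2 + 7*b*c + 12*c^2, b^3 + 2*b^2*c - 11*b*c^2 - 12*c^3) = b + 4*c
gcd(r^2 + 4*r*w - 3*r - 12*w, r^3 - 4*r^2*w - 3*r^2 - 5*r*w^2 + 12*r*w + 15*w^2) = r - 3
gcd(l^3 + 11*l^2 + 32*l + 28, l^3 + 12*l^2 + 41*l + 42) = l^2 + 9*l + 14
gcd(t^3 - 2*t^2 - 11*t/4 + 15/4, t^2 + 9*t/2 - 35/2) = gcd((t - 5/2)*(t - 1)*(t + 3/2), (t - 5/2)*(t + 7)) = t - 5/2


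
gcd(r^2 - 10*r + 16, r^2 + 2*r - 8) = r - 2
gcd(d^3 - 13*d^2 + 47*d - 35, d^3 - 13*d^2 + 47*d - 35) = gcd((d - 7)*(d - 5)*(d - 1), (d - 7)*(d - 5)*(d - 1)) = d^3 - 13*d^2 + 47*d - 35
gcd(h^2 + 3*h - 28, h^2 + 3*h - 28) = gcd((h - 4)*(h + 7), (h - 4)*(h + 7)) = h^2 + 3*h - 28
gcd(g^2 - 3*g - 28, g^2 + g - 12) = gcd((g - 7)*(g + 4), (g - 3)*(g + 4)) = g + 4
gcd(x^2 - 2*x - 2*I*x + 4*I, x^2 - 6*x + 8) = x - 2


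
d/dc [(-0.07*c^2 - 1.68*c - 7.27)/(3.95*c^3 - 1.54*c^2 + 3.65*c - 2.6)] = (0.2765*c^4 + 13.272*c^3 + 83.3068*c^2 - 22.0276*c + 30.9035)/(15.6025*c^6 - 12.166*c^5 + 31.2066*c^4 - 31.782*c^3 + 21.3305*c^2 - 18.98*c + 6.76)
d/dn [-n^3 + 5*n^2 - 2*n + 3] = -3*n^2 + 10*n - 2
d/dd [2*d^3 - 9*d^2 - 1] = 6*d*(d - 3)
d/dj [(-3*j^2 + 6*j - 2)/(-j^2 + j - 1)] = (3*j^2 + 2*j - 4)/(j^4 - 2*j^3 + 3*j^2 - 2*j + 1)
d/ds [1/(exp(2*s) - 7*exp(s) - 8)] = (7 - 2*exp(s))*exp(s)/(-exp(2*s) + 7*exp(s) + 8)^2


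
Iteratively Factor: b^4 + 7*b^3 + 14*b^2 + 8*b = (b + 2)*(b^3 + 5*b^2 + 4*b) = (b + 1)*(b + 2)*(b^2 + 4*b) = (b + 1)*(b + 2)*(b + 4)*(b)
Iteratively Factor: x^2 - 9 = (x + 3)*(x - 3)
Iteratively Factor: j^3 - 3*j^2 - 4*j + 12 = (j - 3)*(j^2 - 4) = (j - 3)*(j + 2)*(j - 2)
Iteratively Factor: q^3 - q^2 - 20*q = (q + 4)*(q^2 - 5*q) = q*(q + 4)*(q - 5)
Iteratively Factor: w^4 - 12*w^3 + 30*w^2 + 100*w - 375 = (w - 5)*(w^3 - 7*w^2 - 5*w + 75) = (w - 5)*(w + 3)*(w^2 - 10*w + 25) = (w - 5)^2*(w + 3)*(w - 5)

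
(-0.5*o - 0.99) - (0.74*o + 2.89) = -1.24*o - 3.88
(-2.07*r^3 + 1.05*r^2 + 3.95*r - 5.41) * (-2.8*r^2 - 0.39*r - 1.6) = 5.796*r^5 - 2.1327*r^4 - 8.1575*r^3 + 11.9275*r^2 - 4.2101*r + 8.656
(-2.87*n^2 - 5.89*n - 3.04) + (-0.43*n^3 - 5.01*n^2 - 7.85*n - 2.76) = -0.43*n^3 - 7.88*n^2 - 13.74*n - 5.8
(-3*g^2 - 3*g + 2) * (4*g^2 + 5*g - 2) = -12*g^4 - 27*g^3 - g^2 + 16*g - 4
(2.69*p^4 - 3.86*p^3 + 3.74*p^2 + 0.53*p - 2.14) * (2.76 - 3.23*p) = -8.6887*p^5 + 19.8922*p^4 - 22.7338*p^3 + 8.6105*p^2 + 8.375*p - 5.9064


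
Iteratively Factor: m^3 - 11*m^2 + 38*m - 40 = (m - 4)*(m^2 - 7*m + 10) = (m - 5)*(m - 4)*(m - 2)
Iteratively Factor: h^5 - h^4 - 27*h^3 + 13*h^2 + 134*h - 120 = (h - 2)*(h^4 + h^3 - 25*h^2 - 37*h + 60) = (h - 2)*(h + 3)*(h^3 - 2*h^2 - 19*h + 20) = (h - 2)*(h + 3)*(h + 4)*(h^2 - 6*h + 5) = (h - 5)*(h - 2)*(h + 3)*(h + 4)*(h - 1)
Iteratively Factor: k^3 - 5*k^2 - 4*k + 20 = (k - 2)*(k^2 - 3*k - 10) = (k - 5)*(k - 2)*(k + 2)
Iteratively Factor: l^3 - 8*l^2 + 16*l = (l)*(l^2 - 8*l + 16) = l*(l - 4)*(l - 4)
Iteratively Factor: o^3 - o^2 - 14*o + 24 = (o - 2)*(o^2 + o - 12) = (o - 3)*(o - 2)*(o + 4)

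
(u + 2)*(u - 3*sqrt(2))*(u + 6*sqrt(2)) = u^3 + 2*u^2 + 3*sqrt(2)*u^2 - 36*u + 6*sqrt(2)*u - 72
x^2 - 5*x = x*(x - 5)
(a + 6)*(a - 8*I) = a^2 + 6*a - 8*I*a - 48*I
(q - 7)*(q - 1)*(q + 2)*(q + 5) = q^4 - q^3 - 39*q^2 - 31*q + 70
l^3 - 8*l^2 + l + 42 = (l - 7)*(l - 3)*(l + 2)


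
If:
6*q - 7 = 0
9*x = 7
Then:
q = 7/6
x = 7/9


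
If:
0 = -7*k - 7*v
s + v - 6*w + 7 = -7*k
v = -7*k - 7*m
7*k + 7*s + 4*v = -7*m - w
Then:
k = 43*w/45 - 49/45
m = 14/15 - 86*w/105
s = 4*w/15 - 7/15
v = 49/45 - 43*w/45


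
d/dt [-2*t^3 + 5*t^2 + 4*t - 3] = -6*t^2 + 10*t + 4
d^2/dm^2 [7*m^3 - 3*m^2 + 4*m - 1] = 42*m - 6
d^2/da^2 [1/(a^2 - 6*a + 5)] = 2*(-a^2 + 6*a + 4*(a - 3)^2 - 5)/(a^2 - 6*a + 5)^3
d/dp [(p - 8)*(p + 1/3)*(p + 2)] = 3*p^2 - 34*p/3 - 18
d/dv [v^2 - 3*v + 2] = 2*v - 3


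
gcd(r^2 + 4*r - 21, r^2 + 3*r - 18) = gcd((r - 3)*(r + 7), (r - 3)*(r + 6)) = r - 3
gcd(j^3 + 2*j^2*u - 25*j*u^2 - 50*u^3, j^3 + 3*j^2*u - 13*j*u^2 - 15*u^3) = j + 5*u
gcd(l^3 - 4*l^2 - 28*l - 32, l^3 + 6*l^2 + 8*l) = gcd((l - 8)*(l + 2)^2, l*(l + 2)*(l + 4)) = l + 2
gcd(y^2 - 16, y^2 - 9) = 1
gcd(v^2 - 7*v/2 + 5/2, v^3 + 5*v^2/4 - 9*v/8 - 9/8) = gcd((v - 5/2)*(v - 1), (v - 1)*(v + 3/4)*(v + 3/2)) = v - 1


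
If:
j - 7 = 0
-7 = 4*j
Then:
No Solution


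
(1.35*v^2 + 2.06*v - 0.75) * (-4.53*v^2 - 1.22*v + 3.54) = -6.1155*v^4 - 10.9788*v^3 + 5.6633*v^2 + 8.2074*v - 2.655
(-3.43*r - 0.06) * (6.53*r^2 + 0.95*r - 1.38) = -22.3979*r^3 - 3.6503*r^2 + 4.6764*r + 0.0828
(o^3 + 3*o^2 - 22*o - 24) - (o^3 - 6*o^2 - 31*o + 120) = 9*o^2 + 9*o - 144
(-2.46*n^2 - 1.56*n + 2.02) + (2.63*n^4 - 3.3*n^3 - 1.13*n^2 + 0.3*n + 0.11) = 2.63*n^4 - 3.3*n^3 - 3.59*n^2 - 1.26*n + 2.13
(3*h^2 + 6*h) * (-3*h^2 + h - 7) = -9*h^4 - 15*h^3 - 15*h^2 - 42*h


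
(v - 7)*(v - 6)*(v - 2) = v^3 - 15*v^2 + 68*v - 84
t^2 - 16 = (t - 4)*(t + 4)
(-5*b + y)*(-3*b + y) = 15*b^2 - 8*b*y + y^2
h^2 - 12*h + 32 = (h - 8)*(h - 4)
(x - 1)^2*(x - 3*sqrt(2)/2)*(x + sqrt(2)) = x^4 - 2*x^3 - sqrt(2)*x^3/2 - 2*x^2 + sqrt(2)*x^2 - sqrt(2)*x/2 + 6*x - 3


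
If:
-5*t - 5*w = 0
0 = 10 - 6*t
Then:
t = 5/3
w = -5/3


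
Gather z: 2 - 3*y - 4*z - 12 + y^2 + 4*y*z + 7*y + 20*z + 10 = y^2 + 4*y + z*(4*y + 16)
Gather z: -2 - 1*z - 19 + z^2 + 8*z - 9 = z^2 + 7*z - 30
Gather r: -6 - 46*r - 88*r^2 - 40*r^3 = -40*r^3 - 88*r^2 - 46*r - 6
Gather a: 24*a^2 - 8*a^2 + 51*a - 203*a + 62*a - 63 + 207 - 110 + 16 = 16*a^2 - 90*a + 50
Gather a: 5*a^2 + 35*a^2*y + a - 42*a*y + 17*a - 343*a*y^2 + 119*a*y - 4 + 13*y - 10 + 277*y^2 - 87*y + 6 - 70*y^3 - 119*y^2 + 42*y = a^2*(35*y + 5) + a*(-343*y^2 + 77*y + 18) - 70*y^3 + 158*y^2 - 32*y - 8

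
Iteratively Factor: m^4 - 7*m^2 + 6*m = (m + 3)*(m^3 - 3*m^2 + 2*m) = m*(m + 3)*(m^2 - 3*m + 2) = m*(m - 1)*(m + 3)*(m - 2)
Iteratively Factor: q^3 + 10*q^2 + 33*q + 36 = (q + 4)*(q^2 + 6*q + 9) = (q + 3)*(q + 4)*(q + 3)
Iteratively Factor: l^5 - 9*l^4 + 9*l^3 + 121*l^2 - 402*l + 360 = (l - 2)*(l^4 - 7*l^3 - 5*l^2 + 111*l - 180) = (l - 3)*(l - 2)*(l^3 - 4*l^2 - 17*l + 60) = (l - 3)^2*(l - 2)*(l^2 - l - 20) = (l - 3)^2*(l - 2)*(l + 4)*(l - 5)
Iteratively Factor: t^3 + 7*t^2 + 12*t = (t)*(t^2 + 7*t + 12) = t*(t + 4)*(t + 3)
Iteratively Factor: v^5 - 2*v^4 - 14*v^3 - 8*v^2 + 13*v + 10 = (v - 5)*(v^4 + 3*v^3 + v^2 - 3*v - 2) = (v - 5)*(v + 2)*(v^3 + v^2 - v - 1) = (v - 5)*(v + 1)*(v + 2)*(v^2 - 1) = (v - 5)*(v - 1)*(v + 1)*(v + 2)*(v + 1)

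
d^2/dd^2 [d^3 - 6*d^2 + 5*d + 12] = 6*d - 12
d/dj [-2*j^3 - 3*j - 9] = -6*j^2 - 3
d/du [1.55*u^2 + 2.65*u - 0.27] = 3.1*u + 2.65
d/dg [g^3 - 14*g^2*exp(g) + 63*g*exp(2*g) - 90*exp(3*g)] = -14*g^2*exp(g) + 3*g^2 + 126*g*exp(2*g) - 28*g*exp(g) - 270*exp(3*g) + 63*exp(2*g)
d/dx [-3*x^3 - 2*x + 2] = -9*x^2 - 2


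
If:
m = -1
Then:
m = -1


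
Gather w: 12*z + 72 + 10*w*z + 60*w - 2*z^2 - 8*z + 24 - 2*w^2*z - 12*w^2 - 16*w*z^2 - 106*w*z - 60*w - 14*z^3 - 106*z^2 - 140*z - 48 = w^2*(-2*z - 12) + w*(-16*z^2 - 96*z) - 14*z^3 - 108*z^2 - 136*z + 48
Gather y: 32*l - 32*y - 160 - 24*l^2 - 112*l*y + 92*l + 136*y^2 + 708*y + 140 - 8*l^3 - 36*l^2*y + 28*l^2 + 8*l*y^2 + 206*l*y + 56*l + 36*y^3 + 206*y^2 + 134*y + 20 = -8*l^3 + 4*l^2 + 180*l + 36*y^3 + y^2*(8*l + 342) + y*(-36*l^2 + 94*l + 810)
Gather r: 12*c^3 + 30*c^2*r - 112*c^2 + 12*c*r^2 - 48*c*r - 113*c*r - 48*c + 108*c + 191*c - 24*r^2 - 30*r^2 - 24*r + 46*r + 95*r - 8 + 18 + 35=12*c^3 - 112*c^2 + 251*c + r^2*(12*c - 54) + r*(30*c^2 - 161*c + 117) + 45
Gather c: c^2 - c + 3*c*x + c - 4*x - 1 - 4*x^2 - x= c^2 + 3*c*x - 4*x^2 - 5*x - 1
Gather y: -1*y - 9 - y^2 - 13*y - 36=-y^2 - 14*y - 45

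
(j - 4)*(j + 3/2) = j^2 - 5*j/2 - 6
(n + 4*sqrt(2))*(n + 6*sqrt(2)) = n^2 + 10*sqrt(2)*n + 48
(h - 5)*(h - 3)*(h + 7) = h^3 - h^2 - 41*h + 105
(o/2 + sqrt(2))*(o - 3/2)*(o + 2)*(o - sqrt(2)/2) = o^4/2 + o^3/4 + 3*sqrt(2)*o^3/4 - 5*o^2/2 + 3*sqrt(2)*o^2/8 - 9*sqrt(2)*o/4 - o/2 + 3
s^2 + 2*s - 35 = (s - 5)*(s + 7)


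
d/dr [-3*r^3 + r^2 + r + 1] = -9*r^2 + 2*r + 1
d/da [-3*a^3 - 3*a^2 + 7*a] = -9*a^2 - 6*a + 7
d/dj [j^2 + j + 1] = 2*j + 1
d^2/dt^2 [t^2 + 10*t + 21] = 2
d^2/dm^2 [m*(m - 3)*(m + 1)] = 6*m - 4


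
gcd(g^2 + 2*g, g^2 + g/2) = g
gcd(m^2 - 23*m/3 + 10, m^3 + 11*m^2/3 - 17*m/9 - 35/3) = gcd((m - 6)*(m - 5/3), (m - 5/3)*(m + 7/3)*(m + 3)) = m - 5/3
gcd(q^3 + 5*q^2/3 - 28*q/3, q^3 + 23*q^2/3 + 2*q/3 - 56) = q^2 + 5*q/3 - 28/3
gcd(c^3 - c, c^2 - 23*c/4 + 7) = 1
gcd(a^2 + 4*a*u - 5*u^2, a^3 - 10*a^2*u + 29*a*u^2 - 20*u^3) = -a + u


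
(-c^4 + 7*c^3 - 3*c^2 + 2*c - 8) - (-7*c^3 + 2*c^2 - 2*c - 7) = -c^4 + 14*c^3 - 5*c^2 + 4*c - 1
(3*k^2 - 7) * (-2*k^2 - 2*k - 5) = -6*k^4 - 6*k^3 - k^2 + 14*k + 35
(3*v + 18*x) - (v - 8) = 2*v + 18*x + 8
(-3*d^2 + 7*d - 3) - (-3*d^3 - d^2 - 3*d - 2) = 3*d^3 - 2*d^2 + 10*d - 1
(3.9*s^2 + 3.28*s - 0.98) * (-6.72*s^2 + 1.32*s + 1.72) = -26.208*s^4 - 16.8936*s^3 + 17.6232*s^2 + 4.348*s - 1.6856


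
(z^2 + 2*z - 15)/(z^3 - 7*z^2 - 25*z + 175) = (z - 3)/(z^2 - 12*z + 35)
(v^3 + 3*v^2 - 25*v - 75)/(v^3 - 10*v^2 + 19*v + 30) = (v^2 + 8*v + 15)/(v^2 - 5*v - 6)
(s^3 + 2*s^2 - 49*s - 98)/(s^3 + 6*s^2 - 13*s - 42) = (s - 7)/(s - 3)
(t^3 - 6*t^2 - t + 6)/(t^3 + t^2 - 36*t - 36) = (t - 1)/(t + 6)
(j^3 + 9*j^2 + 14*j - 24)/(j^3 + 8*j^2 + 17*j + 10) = (j^3 + 9*j^2 + 14*j - 24)/(j^3 + 8*j^2 + 17*j + 10)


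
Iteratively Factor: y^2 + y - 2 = (y + 2)*(y - 1)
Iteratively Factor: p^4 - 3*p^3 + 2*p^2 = (p)*(p^3 - 3*p^2 + 2*p) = p*(p - 1)*(p^2 - 2*p) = p^2*(p - 1)*(p - 2)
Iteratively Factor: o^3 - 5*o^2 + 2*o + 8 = (o - 2)*(o^2 - 3*o - 4) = (o - 2)*(o + 1)*(o - 4)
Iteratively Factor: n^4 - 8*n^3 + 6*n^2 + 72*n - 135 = (n - 3)*(n^3 - 5*n^2 - 9*n + 45) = (n - 3)^2*(n^2 - 2*n - 15) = (n - 5)*(n - 3)^2*(n + 3)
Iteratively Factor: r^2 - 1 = (r + 1)*(r - 1)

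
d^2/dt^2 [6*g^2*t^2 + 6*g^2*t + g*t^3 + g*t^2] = 2*g*(6*g + 3*t + 1)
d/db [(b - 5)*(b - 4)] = 2*b - 9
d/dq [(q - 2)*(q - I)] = 2*q - 2 - I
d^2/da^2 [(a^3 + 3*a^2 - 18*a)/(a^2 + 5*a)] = -16/(a^3 + 15*a^2 + 75*a + 125)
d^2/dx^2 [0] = 0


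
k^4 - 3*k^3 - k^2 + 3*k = k*(k - 3)*(k - 1)*(k + 1)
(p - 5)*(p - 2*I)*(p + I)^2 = p^4 - 5*p^3 + 3*p^2 - 15*p + 2*I*p - 10*I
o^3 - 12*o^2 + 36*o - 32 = (o - 8)*(o - 2)^2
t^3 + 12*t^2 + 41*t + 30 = (t + 1)*(t + 5)*(t + 6)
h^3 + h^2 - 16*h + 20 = (h - 2)^2*(h + 5)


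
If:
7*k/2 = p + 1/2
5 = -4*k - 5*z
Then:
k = -5*z/4 - 5/4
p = -35*z/8 - 39/8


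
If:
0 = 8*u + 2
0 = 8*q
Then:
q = 0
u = -1/4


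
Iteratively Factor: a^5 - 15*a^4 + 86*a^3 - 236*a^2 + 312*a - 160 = (a - 2)*(a^4 - 13*a^3 + 60*a^2 - 116*a + 80) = (a - 4)*(a - 2)*(a^3 - 9*a^2 + 24*a - 20) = (a - 5)*(a - 4)*(a - 2)*(a^2 - 4*a + 4) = (a - 5)*(a - 4)*(a - 2)^2*(a - 2)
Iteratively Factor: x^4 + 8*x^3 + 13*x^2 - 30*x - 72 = (x + 3)*(x^3 + 5*x^2 - 2*x - 24) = (x - 2)*(x + 3)*(x^2 + 7*x + 12) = (x - 2)*(x + 3)^2*(x + 4)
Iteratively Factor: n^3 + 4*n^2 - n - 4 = (n - 1)*(n^2 + 5*n + 4) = (n - 1)*(n + 1)*(n + 4)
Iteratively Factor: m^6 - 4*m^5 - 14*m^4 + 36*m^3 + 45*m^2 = (m)*(m^5 - 4*m^4 - 14*m^3 + 36*m^2 + 45*m) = m*(m + 3)*(m^4 - 7*m^3 + 7*m^2 + 15*m) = m*(m - 3)*(m + 3)*(m^3 - 4*m^2 - 5*m) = m^2*(m - 3)*(m + 3)*(m^2 - 4*m - 5) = m^2*(m - 5)*(m - 3)*(m + 3)*(m + 1)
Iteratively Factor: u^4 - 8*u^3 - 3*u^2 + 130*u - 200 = (u - 5)*(u^3 - 3*u^2 - 18*u + 40) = (u - 5)*(u + 4)*(u^2 - 7*u + 10) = (u - 5)*(u - 2)*(u + 4)*(u - 5)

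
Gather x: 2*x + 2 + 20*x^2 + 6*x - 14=20*x^2 + 8*x - 12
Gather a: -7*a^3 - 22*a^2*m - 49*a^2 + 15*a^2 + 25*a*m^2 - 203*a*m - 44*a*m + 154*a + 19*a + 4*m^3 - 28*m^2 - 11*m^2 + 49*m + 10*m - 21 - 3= -7*a^3 + a^2*(-22*m - 34) + a*(25*m^2 - 247*m + 173) + 4*m^3 - 39*m^2 + 59*m - 24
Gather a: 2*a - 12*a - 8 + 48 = 40 - 10*a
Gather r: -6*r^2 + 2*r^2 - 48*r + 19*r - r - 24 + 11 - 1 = -4*r^2 - 30*r - 14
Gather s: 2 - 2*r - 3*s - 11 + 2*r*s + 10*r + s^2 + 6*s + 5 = 8*r + s^2 + s*(2*r + 3) - 4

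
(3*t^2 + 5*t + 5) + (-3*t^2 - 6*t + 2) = 7 - t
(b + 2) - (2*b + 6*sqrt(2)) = -b - 6*sqrt(2) + 2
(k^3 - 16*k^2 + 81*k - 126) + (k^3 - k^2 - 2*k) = 2*k^3 - 17*k^2 + 79*k - 126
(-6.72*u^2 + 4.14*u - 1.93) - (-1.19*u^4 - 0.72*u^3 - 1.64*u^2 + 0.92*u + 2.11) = 1.19*u^4 + 0.72*u^3 - 5.08*u^2 + 3.22*u - 4.04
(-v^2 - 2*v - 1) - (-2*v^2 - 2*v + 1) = v^2 - 2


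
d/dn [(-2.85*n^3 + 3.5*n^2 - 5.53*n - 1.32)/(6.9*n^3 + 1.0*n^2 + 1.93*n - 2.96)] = (7.105427357601e-15*n^5 - 27.0*n^4 + 65.313*n^3 + 64.917*n^2 - 18.08*n + 18.9164)/(47.61*n^6 + 13.8*n^5 + 27.634*n^4 - 36.988*n^3 - 2.1951*n^2 - 11.4256*n + 8.7616)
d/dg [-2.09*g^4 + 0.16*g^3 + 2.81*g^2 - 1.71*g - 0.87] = -8.36*g^3 + 0.48*g^2 + 5.62*g - 1.71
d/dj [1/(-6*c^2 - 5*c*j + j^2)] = (5*c - 2*j)/(6*c^2 + 5*c*j - j^2)^2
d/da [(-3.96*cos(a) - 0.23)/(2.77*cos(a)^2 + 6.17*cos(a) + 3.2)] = (-10.9692*cos(a)^2 - 1.2742*cos(a) + 11.2529)*sin(a)/(7.6729*cos(a)^4 + 34.1818*cos(a)^3 + 55.7969*cos(a)^2 + 39.488*cos(a) + 10.24)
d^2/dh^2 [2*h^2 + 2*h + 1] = 4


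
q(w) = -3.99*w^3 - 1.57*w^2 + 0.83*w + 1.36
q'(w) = -11.97*w^2 - 3.14*w + 0.83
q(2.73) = -89.26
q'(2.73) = -96.95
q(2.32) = -54.99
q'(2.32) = -70.88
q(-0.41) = 1.03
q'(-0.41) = 0.11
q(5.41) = -671.88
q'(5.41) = -366.50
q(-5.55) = 630.50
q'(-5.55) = -350.45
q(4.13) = -303.07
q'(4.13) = -216.31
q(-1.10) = 3.86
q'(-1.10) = -10.20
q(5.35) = -650.13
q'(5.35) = -358.58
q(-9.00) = 2775.43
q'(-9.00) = -940.48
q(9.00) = -3027.05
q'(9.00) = -997.00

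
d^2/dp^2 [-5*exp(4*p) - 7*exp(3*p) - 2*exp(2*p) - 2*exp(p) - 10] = (-80*exp(3*p) - 63*exp(2*p) - 8*exp(p) - 2)*exp(p)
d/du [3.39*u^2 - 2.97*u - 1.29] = 6.78*u - 2.97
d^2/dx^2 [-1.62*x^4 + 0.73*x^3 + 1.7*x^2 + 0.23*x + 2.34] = -19.44*x^2 + 4.38*x + 3.4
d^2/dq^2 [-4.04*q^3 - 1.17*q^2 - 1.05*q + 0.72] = -24.24*q - 2.34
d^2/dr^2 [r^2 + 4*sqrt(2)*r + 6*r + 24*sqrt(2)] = 2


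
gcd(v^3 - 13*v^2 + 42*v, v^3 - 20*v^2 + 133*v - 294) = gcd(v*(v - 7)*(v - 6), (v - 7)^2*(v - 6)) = v^2 - 13*v + 42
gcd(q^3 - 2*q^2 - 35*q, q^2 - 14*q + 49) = q - 7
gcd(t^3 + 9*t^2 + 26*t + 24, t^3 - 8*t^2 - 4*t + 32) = t + 2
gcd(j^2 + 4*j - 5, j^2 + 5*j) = j + 5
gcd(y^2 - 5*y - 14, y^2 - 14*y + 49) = y - 7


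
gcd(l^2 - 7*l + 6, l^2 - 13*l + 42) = l - 6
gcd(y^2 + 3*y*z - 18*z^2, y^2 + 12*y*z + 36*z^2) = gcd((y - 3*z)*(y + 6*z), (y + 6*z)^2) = y + 6*z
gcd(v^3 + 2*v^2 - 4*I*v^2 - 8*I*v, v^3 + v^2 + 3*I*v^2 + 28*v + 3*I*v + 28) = v - 4*I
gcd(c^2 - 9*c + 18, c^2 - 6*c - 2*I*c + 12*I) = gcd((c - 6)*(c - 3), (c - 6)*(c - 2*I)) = c - 6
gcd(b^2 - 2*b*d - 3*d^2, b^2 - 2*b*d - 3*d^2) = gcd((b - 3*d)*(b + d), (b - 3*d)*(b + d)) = b^2 - 2*b*d - 3*d^2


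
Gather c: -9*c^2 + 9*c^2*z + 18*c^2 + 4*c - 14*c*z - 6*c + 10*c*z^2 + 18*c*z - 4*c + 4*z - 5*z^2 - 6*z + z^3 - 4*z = c^2*(9*z + 9) + c*(10*z^2 + 4*z - 6) + z^3 - 5*z^2 - 6*z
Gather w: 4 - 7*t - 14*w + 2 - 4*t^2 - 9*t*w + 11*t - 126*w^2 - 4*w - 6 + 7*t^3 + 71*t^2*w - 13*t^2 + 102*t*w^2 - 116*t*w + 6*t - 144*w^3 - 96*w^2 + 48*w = 7*t^3 - 17*t^2 + 10*t - 144*w^3 + w^2*(102*t - 222) + w*(71*t^2 - 125*t + 30)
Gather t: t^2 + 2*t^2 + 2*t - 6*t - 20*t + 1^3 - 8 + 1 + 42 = 3*t^2 - 24*t + 36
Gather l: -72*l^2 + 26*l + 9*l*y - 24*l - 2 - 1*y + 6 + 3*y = -72*l^2 + l*(9*y + 2) + 2*y + 4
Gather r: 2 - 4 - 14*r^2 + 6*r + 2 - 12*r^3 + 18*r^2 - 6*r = -12*r^3 + 4*r^2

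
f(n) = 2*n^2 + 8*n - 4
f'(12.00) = 56.00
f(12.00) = 380.00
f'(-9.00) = -28.00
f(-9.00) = 86.00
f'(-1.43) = 2.28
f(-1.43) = -11.35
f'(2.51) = 18.04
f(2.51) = 28.68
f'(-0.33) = 6.68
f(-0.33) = -6.42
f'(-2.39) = -1.56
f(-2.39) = -11.70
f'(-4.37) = -9.48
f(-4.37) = -0.77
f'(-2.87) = -3.48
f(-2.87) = -10.49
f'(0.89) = 11.56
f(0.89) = 4.70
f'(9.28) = 45.12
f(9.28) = 242.48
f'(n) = 4*n + 8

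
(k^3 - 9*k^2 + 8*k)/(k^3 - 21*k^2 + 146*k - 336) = k*(k - 1)/(k^2 - 13*k + 42)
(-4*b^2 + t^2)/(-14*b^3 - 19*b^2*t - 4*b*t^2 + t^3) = (-2*b + t)/(-7*b^2 - 6*b*t + t^2)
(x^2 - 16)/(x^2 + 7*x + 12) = (x - 4)/(x + 3)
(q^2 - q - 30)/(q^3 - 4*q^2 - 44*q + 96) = (q^2 - q - 30)/(q^3 - 4*q^2 - 44*q + 96)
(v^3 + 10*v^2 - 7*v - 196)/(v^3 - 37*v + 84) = (v + 7)/(v - 3)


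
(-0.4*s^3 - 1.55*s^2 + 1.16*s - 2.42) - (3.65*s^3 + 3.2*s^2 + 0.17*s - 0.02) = -4.05*s^3 - 4.75*s^2 + 0.99*s - 2.4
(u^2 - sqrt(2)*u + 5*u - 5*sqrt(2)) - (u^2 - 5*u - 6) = -sqrt(2)*u + 10*u - 5*sqrt(2) + 6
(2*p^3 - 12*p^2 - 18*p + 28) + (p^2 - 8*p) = 2*p^3 - 11*p^2 - 26*p + 28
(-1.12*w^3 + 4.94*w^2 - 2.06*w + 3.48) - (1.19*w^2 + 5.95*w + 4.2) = -1.12*w^3 + 3.75*w^2 - 8.01*w - 0.72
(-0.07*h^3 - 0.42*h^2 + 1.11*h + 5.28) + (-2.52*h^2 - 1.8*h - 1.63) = -0.07*h^3 - 2.94*h^2 - 0.69*h + 3.65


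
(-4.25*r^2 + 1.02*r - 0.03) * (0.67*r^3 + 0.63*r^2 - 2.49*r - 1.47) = -2.8475*r^5 - 1.9941*r^4 + 11.205*r^3 + 3.6888*r^2 - 1.4247*r + 0.0441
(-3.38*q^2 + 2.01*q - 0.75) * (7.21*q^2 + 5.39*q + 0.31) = -24.3698*q^4 - 3.7261*q^3 + 4.3786*q^2 - 3.4194*q - 0.2325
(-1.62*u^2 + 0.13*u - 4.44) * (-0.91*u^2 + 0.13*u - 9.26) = 1.4742*u^4 - 0.3289*u^3 + 19.0585*u^2 - 1.781*u + 41.1144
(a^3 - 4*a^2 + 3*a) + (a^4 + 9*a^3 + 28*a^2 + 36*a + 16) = a^4 + 10*a^3 + 24*a^2 + 39*a + 16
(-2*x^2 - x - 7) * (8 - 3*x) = 6*x^3 - 13*x^2 + 13*x - 56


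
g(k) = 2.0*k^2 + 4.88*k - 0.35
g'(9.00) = 40.88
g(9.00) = 205.57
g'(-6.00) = -19.12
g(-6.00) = 42.37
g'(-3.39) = -8.68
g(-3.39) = 6.09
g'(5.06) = 25.12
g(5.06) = 75.55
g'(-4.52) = -13.20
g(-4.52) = 18.45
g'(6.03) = 29.00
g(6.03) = 101.80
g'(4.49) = 22.84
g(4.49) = 61.88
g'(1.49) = 10.84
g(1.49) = 11.36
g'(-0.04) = 4.72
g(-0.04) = -0.54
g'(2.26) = 13.92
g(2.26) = 20.89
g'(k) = 4.0*k + 4.88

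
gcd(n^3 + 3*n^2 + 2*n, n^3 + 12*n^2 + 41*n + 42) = n + 2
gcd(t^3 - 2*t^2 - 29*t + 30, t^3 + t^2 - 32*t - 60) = t^2 - t - 30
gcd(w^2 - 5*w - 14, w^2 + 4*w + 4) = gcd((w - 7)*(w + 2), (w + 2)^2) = w + 2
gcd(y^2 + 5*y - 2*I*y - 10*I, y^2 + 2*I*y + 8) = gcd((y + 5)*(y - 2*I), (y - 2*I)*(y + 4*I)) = y - 2*I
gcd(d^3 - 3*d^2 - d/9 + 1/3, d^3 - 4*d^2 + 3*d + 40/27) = d + 1/3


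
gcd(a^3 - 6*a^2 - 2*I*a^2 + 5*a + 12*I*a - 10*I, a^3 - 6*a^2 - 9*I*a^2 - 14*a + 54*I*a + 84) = a - 2*I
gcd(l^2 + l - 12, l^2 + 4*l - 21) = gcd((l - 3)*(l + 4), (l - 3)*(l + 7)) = l - 3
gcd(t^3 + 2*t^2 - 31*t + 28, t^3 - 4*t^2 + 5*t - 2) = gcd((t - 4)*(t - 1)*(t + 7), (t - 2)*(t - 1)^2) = t - 1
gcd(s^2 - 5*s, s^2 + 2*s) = s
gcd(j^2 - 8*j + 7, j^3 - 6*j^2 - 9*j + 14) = j^2 - 8*j + 7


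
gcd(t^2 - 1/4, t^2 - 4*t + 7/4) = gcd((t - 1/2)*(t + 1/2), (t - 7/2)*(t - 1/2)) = t - 1/2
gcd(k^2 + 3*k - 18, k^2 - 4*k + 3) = k - 3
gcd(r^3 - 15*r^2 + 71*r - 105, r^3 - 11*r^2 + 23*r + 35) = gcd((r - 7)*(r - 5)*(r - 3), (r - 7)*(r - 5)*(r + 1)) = r^2 - 12*r + 35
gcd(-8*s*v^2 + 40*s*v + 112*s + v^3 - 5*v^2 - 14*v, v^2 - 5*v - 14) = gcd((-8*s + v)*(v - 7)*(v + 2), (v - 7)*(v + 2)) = v^2 - 5*v - 14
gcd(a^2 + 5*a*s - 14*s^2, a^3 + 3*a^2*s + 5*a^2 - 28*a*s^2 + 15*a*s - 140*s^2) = a + 7*s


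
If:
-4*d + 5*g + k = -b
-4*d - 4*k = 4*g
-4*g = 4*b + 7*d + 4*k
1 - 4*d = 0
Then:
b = -3/16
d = 1/4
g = 23/64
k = -39/64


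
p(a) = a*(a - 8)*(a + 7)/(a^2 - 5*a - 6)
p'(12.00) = 1.66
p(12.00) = 11.69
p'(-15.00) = 1.09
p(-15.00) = -9.39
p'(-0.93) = 1575.81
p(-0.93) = -103.92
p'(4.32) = 9.17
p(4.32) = 20.14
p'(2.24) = 3.31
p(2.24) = 9.79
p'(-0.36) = 20.38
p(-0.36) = -4.91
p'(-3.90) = 2.14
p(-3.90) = 5.01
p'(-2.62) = 4.24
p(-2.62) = 8.73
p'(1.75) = 3.25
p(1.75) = 8.19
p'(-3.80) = 2.22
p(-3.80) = 5.23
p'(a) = a*(5 - 2*a)*(a - 8)*(a + 7)/(a^2 - 5*a - 6)^2 + a*(a - 8)/(a^2 - 5*a - 6) + a*(a + 7)/(a^2 - 5*a - 6) + (a - 8)*(a + 7)/(a^2 - 5*a - 6)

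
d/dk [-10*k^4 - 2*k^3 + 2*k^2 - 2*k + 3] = -40*k^3 - 6*k^2 + 4*k - 2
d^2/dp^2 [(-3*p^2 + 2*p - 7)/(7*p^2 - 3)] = 4*(49*p^3 - 609*p^2 + 63*p - 87)/(343*p^6 - 441*p^4 + 189*p^2 - 27)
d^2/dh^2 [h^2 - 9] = 2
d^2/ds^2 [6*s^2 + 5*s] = 12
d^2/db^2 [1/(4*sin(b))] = (cos(b)^2 + 1)/(4*sin(b)^3)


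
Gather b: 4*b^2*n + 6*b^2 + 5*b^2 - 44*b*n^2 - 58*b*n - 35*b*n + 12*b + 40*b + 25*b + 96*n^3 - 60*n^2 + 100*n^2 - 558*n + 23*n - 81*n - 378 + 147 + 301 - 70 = b^2*(4*n + 11) + b*(-44*n^2 - 93*n + 77) + 96*n^3 + 40*n^2 - 616*n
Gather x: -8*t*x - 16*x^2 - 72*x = -16*x^2 + x*(-8*t - 72)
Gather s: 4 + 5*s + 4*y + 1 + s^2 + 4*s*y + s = s^2 + s*(4*y + 6) + 4*y + 5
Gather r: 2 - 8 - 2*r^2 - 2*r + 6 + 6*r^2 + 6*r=4*r^2 + 4*r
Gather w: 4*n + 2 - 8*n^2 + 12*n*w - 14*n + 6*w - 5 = -8*n^2 - 10*n + w*(12*n + 6) - 3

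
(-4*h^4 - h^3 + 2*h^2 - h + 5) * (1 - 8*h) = 32*h^5 + 4*h^4 - 17*h^3 + 10*h^2 - 41*h + 5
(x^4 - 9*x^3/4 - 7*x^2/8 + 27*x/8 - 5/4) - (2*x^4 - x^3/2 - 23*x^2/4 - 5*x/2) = -x^4 - 7*x^3/4 + 39*x^2/8 + 47*x/8 - 5/4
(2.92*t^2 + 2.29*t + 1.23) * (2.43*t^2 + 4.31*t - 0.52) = 7.0956*t^4 + 18.1499*t^3 + 11.3404*t^2 + 4.1105*t - 0.6396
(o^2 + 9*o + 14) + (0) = o^2 + 9*o + 14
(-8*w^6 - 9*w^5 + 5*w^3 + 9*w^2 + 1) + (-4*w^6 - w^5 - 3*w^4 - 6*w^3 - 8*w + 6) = -12*w^6 - 10*w^5 - 3*w^4 - w^3 + 9*w^2 - 8*w + 7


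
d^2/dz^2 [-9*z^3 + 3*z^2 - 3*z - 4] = 6 - 54*z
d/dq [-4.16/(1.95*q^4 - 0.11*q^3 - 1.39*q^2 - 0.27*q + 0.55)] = (32.448*q^3 - 1.3728*q^2 - 11.5648*q - 1.1232)/(-1.95*q^4 + 0.11*q^3 + 1.39*q^2 + 0.27*q - 0.55)^2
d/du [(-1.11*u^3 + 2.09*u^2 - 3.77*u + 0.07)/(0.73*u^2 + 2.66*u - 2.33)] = (-0.8103*u^4 - 5.9052*u^3 + 16.0704*u^2 - 9.8416*u + 8.5979)/(0.5329*u^4 + 3.8836*u^3 + 3.6738*u^2 - 12.3956*u + 5.4289)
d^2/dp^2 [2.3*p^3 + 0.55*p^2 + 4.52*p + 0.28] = 13.8*p + 1.1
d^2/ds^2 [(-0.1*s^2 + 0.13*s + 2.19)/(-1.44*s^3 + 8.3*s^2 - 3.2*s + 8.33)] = (0.41472*s^6 - 1.617408*s^5 - 47.936448*s^4 + 424.19004*s^3 - 1025.959632*s^2 + 245.309892*s + 264.92484)/(2.985984*s^9 - 51.63264*s^8 + 317.51136*s^7 - 853.084664*s^6 + 1302.94176*s^5 - 2206.84494*s^4 + 1659.996848*s^3 - 1983.68121*s^2 + 666.13344*s - 578.009537)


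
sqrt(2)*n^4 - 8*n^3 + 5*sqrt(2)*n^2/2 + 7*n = n*(n - 7*sqrt(2)/2)*(n - sqrt(2))*(sqrt(2)*n + 1)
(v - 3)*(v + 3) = v^2 - 9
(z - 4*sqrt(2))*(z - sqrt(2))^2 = z^3 - 6*sqrt(2)*z^2 + 18*z - 8*sqrt(2)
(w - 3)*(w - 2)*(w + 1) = w^3 - 4*w^2 + w + 6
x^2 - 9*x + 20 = (x - 5)*(x - 4)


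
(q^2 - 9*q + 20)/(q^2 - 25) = (q - 4)/(q + 5)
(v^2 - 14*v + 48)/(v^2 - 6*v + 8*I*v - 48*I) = (v - 8)/(v + 8*I)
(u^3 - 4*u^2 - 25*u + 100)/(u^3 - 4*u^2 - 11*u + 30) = (u^2 + u - 20)/(u^2 + u - 6)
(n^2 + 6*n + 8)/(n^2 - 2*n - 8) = (n + 4)/(n - 4)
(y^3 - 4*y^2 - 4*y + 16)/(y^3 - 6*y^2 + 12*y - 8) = (y^2 - 2*y - 8)/(y^2 - 4*y + 4)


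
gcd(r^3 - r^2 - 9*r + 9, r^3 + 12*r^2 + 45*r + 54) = r + 3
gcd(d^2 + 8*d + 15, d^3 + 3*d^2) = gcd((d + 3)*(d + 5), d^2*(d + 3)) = d + 3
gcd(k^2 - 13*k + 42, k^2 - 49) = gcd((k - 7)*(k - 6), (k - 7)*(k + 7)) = k - 7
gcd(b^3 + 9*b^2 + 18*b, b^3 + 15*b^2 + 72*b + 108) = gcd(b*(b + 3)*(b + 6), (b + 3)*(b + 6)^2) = b^2 + 9*b + 18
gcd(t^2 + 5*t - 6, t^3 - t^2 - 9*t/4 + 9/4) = t - 1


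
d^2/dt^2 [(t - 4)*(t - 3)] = 2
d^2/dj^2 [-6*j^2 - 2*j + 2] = -12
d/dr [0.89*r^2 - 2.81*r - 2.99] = 1.78*r - 2.81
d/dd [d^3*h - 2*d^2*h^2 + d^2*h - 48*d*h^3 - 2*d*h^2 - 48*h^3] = h*(3*d^2 - 4*d*h + 2*d - 48*h^2 - 2*h)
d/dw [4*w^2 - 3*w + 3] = 8*w - 3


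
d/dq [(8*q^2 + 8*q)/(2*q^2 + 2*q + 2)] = 4*(2*q + 1)/(q^4 + 2*q^3 + 3*q^2 + 2*q + 1)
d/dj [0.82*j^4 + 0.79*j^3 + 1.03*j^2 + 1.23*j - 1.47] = 3.28*j^3 + 2.37*j^2 + 2.06*j + 1.23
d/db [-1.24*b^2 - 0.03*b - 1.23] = -2.48*b - 0.03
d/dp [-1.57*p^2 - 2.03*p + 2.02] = -3.14*p - 2.03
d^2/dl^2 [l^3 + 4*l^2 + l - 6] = 6*l + 8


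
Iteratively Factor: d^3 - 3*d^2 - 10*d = (d - 5)*(d^2 + 2*d) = d*(d - 5)*(d + 2)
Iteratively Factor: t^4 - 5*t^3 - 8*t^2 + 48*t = (t - 4)*(t^3 - t^2 - 12*t) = (t - 4)^2*(t^2 + 3*t) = (t - 4)^2*(t + 3)*(t)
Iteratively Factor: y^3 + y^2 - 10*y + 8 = (y + 4)*(y^2 - 3*y + 2) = (y - 2)*(y + 4)*(y - 1)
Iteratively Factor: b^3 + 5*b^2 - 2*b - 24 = (b - 2)*(b^2 + 7*b + 12) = (b - 2)*(b + 4)*(b + 3)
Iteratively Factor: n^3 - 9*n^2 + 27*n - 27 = (n - 3)*(n^2 - 6*n + 9) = (n - 3)^2*(n - 3)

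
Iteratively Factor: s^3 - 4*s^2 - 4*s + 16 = (s + 2)*(s^2 - 6*s + 8) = (s - 4)*(s + 2)*(s - 2)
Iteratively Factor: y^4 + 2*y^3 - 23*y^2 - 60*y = (y + 3)*(y^3 - y^2 - 20*y) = y*(y + 3)*(y^2 - y - 20) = y*(y - 5)*(y + 3)*(y + 4)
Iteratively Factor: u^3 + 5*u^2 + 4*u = (u + 1)*(u^2 + 4*u) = (u + 1)*(u + 4)*(u)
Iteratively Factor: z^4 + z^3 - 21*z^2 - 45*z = (z + 3)*(z^3 - 2*z^2 - 15*z) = (z - 5)*(z + 3)*(z^2 + 3*z) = (z - 5)*(z + 3)^2*(z)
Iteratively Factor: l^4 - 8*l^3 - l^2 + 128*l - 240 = (l + 4)*(l^3 - 12*l^2 + 47*l - 60) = (l - 5)*(l + 4)*(l^2 - 7*l + 12) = (l - 5)*(l - 3)*(l + 4)*(l - 4)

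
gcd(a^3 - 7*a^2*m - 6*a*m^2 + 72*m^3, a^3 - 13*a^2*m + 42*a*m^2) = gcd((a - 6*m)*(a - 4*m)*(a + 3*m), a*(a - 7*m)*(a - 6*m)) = a - 6*m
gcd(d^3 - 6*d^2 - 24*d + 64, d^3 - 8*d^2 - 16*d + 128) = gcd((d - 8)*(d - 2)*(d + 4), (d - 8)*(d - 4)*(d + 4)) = d^2 - 4*d - 32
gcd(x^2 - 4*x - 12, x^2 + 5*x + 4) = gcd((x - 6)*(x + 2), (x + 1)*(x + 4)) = 1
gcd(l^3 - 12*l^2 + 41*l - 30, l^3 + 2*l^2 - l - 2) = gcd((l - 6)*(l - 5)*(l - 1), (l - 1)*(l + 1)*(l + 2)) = l - 1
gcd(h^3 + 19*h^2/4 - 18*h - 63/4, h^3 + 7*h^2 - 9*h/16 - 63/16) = h^2 + 31*h/4 + 21/4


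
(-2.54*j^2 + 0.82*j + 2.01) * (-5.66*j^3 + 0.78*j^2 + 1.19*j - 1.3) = 14.3764*j^5 - 6.6224*j^4 - 13.7596*j^3 + 5.8456*j^2 + 1.3259*j - 2.613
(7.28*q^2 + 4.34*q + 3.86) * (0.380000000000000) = 2.7664*q^2 + 1.6492*q + 1.4668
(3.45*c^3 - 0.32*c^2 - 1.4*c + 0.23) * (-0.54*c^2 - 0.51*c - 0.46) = -1.863*c^5 - 1.5867*c^4 - 0.6678*c^3 + 0.737*c^2 + 0.5267*c - 0.1058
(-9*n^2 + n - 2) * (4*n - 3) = -36*n^3 + 31*n^2 - 11*n + 6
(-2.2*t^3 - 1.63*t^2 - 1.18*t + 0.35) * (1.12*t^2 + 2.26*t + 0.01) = -2.464*t^5 - 6.7976*t^4 - 5.0274*t^3 - 2.2911*t^2 + 0.7792*t + 0.0035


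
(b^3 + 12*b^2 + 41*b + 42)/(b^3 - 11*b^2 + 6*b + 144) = (b^2 + 9*b + 14)/(b^2 - 14*b + 48)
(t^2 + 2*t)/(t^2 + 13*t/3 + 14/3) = 3*t/(3*t + 7)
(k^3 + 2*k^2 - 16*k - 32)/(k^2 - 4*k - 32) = (k^2 - 2*k - 8)/(k - 8)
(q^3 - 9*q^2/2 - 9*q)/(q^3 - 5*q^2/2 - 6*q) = (q - 6)/(q - 4)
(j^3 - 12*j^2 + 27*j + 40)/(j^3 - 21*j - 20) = (j - 8)/(j + 4)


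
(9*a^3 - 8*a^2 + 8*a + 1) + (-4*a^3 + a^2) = 5*a^3 - 7*a^2 + 8*a + 1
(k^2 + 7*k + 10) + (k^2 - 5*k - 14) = 2*k^2 + 2*k - 4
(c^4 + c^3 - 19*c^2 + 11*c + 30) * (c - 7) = c^5 - 6*c^4 - 26*c^3 + 144*c^2 - 47*c - 210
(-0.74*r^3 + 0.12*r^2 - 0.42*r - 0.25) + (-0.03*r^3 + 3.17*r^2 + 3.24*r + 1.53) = -0.77*r^3 + 3.29*r^2 + 2.82*r + 1.28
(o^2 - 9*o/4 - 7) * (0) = 0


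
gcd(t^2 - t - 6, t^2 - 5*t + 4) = 1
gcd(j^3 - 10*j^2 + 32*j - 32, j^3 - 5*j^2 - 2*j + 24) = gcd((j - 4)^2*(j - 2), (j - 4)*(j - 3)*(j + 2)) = j - 4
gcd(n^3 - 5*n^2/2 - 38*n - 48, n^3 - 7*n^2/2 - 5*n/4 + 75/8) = n + 3/2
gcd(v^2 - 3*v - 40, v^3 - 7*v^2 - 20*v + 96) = v - 8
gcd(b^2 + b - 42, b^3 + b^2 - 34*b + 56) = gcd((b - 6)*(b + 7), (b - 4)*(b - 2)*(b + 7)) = b + 7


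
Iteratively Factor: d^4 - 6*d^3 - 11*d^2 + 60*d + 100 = (d + 2)*(d^3 - 8*d^2 + 5*d + 50) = (d + 2)^2*(d^2 - 10*d + 25) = (d - 5)*(d + 2)^2*(d - 5)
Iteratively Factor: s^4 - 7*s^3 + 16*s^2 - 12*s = (s - 2)*(s^3 - 5*s^2 + 6*s) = (s - 3)*(s - 2)*(s^2 - 2*s) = s*(s - 3)*(s - 2)*(s - 2)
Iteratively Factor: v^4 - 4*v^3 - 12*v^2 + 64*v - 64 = (v - 2)*(v^3 - 2*v^2 - 16*v + 32) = (v - 4)*(v - 2)*(v^2 + 2*v - 8) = (v - 4)*(v - 2)*(v + 4)*(v - 2)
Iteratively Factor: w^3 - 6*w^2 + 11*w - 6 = (w - 2)*(w^2 - 4*w + 3) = (w - 3)*(w - 2)*(w - 1)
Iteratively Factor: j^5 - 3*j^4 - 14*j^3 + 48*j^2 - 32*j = (j + 4)*(j^4 - 7*j^3 + 14*j^2 - 8*j) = j*(j + 4)*(j^3 - 7*j^2 + 14*j - 8) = j*(j - 4)*(j + 4)*(j^2 - 3*j + 2) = j*(j - 4)*(j - 1)*(j + 4)*(j - 2)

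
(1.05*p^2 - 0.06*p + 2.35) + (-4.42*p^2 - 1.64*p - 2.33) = -3.37*p^2 - 1.7*p + 0.02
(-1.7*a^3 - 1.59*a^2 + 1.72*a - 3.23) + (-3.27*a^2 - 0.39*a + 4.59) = -1.7*a^3 - 4.86*a^2 + 1.33*a + 1.36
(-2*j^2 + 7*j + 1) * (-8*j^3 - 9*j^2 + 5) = 16*j^5 - 38*j^4 - 71*j^3 - 19*j^2 + 35*j + 5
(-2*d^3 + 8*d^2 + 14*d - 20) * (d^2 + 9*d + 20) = -2*d^5 - 10*d^4 + 46*d^3 + 266*d^2 + 100*d - 400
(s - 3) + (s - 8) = 2*s - 11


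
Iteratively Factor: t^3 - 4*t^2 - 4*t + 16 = (t - 2)*(t^2 - 2*t - 8) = (t - 2)*(t + 2)*(t - 4)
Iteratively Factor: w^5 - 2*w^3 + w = (w + 1)*(w^4 - w^3 - w^2 + w) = (w - 1)*(w + 1)*(w^3 - w) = w*(w - 1)*(w + 1)*(w^2 - 1) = w*(w - 1)*(w + 1)^2*(w - 1)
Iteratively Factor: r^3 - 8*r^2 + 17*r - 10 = (r - 1)*(r^2 - 7*r + 10) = (r - 2)*(r - 1)*(r - 5)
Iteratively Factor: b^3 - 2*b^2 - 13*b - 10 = (b + 2)*(b^2 - 4*b - 5) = (b - 5)*(b + 2)*(b + 1)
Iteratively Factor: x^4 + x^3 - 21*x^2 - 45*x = (x + 3)*(x^3 - 2*x^2 - 15*x) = x*(x + 3)*(x^2 - 2*x - 15) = x*(x - 5)*(x + 3)*(x + 3)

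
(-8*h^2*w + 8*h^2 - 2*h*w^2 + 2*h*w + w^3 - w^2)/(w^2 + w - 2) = (-8*h^2 - 2*h*w + w^2)/(w + 2)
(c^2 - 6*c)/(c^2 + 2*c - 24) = c*(c - 6)/(c^2 + 2*c - 24)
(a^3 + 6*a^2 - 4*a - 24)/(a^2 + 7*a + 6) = (a^2 - 4)/(a + 1)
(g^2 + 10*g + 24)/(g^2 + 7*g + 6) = (g + 4)/(g + 1)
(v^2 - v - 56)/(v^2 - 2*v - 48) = (v + 7)/(v + 6)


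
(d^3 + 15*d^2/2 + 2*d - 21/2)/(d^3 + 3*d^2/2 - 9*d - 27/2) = (d^2 + 6*d - 7)/(d^2 - 9)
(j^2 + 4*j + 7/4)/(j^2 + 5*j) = (j^2 + 4*j + 7/4)/(j*(j + 5))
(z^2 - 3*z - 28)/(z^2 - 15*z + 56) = (z + 4)/(z - 8)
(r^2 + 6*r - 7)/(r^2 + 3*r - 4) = (r + 7)/(r + 4)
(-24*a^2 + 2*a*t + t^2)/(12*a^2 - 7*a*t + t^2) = (6*a + t)/(-3*a + t)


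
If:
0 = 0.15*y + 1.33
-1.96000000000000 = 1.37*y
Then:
No Solution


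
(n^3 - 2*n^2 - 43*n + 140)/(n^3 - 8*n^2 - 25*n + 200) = (n^2 + 3*n - 28)/(n^2 - 3*n - 40)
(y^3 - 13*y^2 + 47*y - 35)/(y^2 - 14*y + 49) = (y^2 - 6*y + 5)/(y - 7)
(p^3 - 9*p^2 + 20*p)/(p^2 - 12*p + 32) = p*(p - 5)/(p - 8)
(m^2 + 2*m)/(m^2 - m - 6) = m/(m - 3)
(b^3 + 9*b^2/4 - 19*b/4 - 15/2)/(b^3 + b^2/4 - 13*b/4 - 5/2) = (b + 3)/(b + 1)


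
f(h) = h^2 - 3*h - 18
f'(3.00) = 3.00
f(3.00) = -18.00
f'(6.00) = 9.00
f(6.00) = 0.00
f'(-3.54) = -10.08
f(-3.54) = 5.15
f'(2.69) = 2.38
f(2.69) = -18.83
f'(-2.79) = -8.58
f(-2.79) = -1.85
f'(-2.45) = -7.90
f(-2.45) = -4.65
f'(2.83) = 2.66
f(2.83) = -18.48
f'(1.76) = 0.52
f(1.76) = -20.18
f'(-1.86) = -6.72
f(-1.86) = -8.96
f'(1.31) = -0.38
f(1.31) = -20.21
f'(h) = 2*h - 3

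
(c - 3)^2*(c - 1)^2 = c^4 - 8*c^3 + 22*c^2 - 24*c + 9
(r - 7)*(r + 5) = r^2 - 2*r - 35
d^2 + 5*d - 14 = (d - 2)*(d + 7)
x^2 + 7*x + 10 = (x + 2)*(x + 5)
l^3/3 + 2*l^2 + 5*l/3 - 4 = (l/3 + 1)*(l - 1)*(l + 4)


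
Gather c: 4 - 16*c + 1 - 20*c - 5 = -36*c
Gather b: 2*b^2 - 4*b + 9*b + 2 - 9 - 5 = 2*b^2 + 5*b - 12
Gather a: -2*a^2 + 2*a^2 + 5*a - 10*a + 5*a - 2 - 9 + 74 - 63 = 0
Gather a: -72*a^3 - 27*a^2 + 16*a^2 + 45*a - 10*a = -72*a^3 - 11*a^2 + 35*a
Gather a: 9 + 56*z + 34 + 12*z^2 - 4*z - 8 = 12*z^2 + 52*z + 35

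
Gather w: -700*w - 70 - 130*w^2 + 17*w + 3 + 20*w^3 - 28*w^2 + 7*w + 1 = 20*w^3 - 158*w^2 - 676*w - 66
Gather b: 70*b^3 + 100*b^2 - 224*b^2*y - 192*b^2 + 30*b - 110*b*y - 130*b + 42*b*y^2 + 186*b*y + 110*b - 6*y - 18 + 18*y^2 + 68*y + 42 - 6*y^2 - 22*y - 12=70*b^3 + b^2*(-224*y - 92) + b*(42*y^2 + 76*y + 10) + 12*y^2 + 40*y + 12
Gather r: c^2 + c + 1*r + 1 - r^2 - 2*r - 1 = c^2 + c - r^2 - r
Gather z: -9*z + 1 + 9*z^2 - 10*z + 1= 9*z^2 - 19*z + 2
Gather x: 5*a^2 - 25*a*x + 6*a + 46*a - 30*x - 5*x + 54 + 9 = 5*a^2 + 52*a + x*(-25*a - 35) + 63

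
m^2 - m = m*(m - 1)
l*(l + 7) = l^2 + 7*l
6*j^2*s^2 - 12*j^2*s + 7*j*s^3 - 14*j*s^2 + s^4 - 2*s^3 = s*(j + s)*(6*j + s)*(s - 2)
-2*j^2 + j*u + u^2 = (-j + u)*(2*j + u)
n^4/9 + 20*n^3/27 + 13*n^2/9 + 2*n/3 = n*(n/3 + 1)^2*(n + 2/3)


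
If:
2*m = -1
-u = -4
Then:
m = -1/2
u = 4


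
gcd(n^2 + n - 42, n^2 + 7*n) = n + 7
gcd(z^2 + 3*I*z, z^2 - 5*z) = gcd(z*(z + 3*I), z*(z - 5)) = z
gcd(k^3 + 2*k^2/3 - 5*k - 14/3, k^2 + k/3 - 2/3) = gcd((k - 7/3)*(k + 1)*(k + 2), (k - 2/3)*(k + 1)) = k + 1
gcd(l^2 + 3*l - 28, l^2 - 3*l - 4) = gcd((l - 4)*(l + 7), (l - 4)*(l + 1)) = l - 4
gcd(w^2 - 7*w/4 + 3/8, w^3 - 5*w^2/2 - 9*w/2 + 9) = w - 3/2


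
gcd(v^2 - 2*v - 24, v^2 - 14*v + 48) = v - 6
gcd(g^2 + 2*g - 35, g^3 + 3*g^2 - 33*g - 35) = g^2 + 2*g - 35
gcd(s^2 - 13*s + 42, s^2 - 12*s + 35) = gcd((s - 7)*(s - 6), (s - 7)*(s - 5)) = s - 7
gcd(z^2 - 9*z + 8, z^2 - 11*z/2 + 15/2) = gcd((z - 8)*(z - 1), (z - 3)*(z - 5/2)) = 1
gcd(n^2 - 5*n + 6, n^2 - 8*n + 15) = n - 3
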